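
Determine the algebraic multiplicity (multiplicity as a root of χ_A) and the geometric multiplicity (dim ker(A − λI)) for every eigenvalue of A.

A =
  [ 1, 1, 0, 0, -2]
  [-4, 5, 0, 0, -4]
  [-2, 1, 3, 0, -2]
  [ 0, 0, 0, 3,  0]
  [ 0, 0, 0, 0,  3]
λ = 3: alg = 5, geom = 4

Step 1 — factor the characteristic polynomial to read off the algebraic multiplicities:
  χ_A(x) = (x - 3)^5

Step 2 — compute geometric multiplicities via the rank-nullity identity g(λ) = n − rank(A − λI):
  rank(A − (3)·I) = 1, so dim ker(A − (3)·I) = n − 1 = 4

Summary:
  λ = 3: algebraic multiplicity = 5, geometric multiplicity = 4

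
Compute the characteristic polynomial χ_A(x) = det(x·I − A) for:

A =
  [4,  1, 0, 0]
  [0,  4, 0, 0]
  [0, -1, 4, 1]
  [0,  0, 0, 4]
x^4 - 16*x^3 + 96*x^2 - 256*x + 256

Expanding det(x·I − A) (e.g. by cofactor expansion or by noting that A is similar to its Jordan form J, which has the same characteristic polynomial as A) gives
  χ_A(x) = x^4 - 16*x^3 + 96*x^2 - 256*x + 256
which factors as (x - 4)^4. The eigenvalues (with algebraic multiplicities) are λ = 4 with multiplicity 4.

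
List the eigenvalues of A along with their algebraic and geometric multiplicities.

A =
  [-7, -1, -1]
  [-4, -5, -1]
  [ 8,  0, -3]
λ = -5: alg = 3, geom = 1

Step 1 — factor the characteristic polynomial to read off the algebraic multiplicities:
  χ_A(x) = (x + 5)^3

Step 2 — compute geometric multiplicities via the rank-nullity identity g(λ) = n − rank(A − λI):
  rank(A − (-5)·I) = 2, so dim ker(A − (-5)·I) = n − 2 = 1

Summary:
  λ = -5: algebraic multiplicity = 3, geometric multiplicity = 1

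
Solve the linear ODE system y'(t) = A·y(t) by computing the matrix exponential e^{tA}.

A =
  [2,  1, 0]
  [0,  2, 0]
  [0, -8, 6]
e^{tA} =
  [exp(2*t), t*exp(2*t), 0]
  [0, exp(2*t), 0]
  [0, -2*exp(6*t) + 2*exp(2*t), exp(6*t)]

Strategy: write A = P · J · P⁻¹ where J is a Jordan canonical form, so e^{tA} = P · e^{tJ} · P⁻¹, and e^{tJ} can be computed block-by-block.

A has Jordan form
J =
  [2, 1, 0]
  [0, 2, 0]
  [0, 0, 6]
(up to reordering of blocks).

Per-block formulas:
  For a 1×1 block at λ = 6: exp(t · [6]) = [e^(6t)].
  For a 2×2 Jordan block J_2(2): exp(t · J_2(2)) = e^(2t)·(I + t·N), where N is the 2×2 nilpotent shift.

After assembling e^{tJ} and conjugating by P, we get:

e^{tA} =
  [exp(2*t), t*exp(2*t), 0]
  [0, exp(2*t), 0]
  [0, -2*exp(6*t) + 2*exp(2*t), exp(6*t)]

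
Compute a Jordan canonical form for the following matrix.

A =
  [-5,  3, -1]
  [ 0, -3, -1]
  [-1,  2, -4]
J_3(-4)

The characteristic polynomial is
  det(x·I − A) = x^3 + 12*x^2 + 48*x + 64 = (x + 4)^3

Eigenvalues and multiplicities (the geometric multiplicity of λ is n − rank(A − λI), which equals the number of Jordan blocks for λ):
  λ = -4: algebraic multiplicity = 3, geometric multiplicity = 1

Determining the block sizes for each eigenvalue:
  λ = -4: one block (gm = 1), so the single block has size am = 3 → block sizes [3]

Assembling the blocks gives a Jordan form
J =
  [-4,  1,  0]
  [ 0, -4,  1]
  [ 0,  0, -4]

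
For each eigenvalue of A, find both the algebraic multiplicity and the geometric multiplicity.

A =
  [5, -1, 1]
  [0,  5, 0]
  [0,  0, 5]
λ = 5: alg = 3, geom = 2

Step 1 — factor the characteristic polynomial to read off the algebraic multiplicities:
  χ_A(x) = (x - 5)^3

Step 2 — compute geometric multiplicities via the rank-nullity identity g(λ) = n − rank(A − λI):
  rank(A − (5)·I) = 1, so dim ker(A − (5)·I) = n − 1 = 2

Summary:
  λ = 5: algebraic multiplicity = 3, geometric multiplicity = 2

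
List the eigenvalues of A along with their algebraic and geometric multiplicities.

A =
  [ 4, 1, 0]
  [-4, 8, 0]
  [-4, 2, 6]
λ = 6: alg = 3, geom = 2

Step 1 — factor the characteristic polynomial to read off the algebraic multiplicities:
  χ_A(x) = (x - 6)^3

Step 2 — compute geometric multiplicities via the rank-nullity identity g(λ) = n − rank(A − λI):
  rank(A − (6)·I) = 1, so dim ker(A − (6)·I) = n − 1 = 2

Summary:
  λ = 6: algebraic multiplicity = 3, geometric multiplicity = 2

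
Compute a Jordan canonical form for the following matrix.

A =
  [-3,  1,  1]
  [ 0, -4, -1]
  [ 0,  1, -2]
J_2(-3) ⊕ J_1(-3)

The characteristic polynomial is
  det(x·I − A) = x^3 + 9*x^2 + 27*x + 27 = (x + 3)^3

Eigenvalues and multiplicities (the geometric multiplicity of λ is n − rank(A − λI), which equals the number of Jordan blocks for λ):
  λ = -3: algebraic multiplicity = 3, geometric multiplicity = 2

Determining the block sizes for each eigenvalue:
  λ = -3: 2 blocks summing to 3 forces exactly one block of size 2 and the rest size 1 → block sizes [2, 1]

Assembling the blocks gives a Jordan form
J =
  [-3,  1,  0]
  [ 0, -3,  0]
  [ 0,  0, -3]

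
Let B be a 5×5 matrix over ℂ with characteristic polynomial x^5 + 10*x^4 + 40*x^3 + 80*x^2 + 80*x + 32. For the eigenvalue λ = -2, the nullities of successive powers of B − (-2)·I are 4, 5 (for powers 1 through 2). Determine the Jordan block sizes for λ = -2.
Block sizes for λ = -2: [2, 1, 1, 1]

From the dimensions of kernels of powers, the number of Jordan blocks of size at least j is d_j − d_{j−1} where d_j = dim ker(N^j) (with d_0 = 0). Computing the differences gives [4, 1].
The number of blocks of size exactly k is (#blocks of size ≥ k) − (#blocks of size ≥ k + 1), so the partition is: 3 block(s) of size 1, 1 block(s) of size 2.
In nonincreasing order the block sizes are [2, 1, 1, 1].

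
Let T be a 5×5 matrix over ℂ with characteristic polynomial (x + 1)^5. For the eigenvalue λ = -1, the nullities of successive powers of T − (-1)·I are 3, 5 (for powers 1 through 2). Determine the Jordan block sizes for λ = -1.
Block sizes for λ = -1: [2, 2, 1]

From the dimensions of kernels of powers, the number of Jordan blocks of size at least j is d_j − d_{j−1} where d_j = dim ker(N^j) (with d_0 = 0). Computing the differences gives [3, 2].
The number of blocks of size exactly k is (#blocks of size ≥ k) − (#blocks of size ≥ k + 1), so the partition is: 1 block(s) of size 1, 2 block(s) of size 2.
In nonincreasing order the block sizes are [2, 2, 1].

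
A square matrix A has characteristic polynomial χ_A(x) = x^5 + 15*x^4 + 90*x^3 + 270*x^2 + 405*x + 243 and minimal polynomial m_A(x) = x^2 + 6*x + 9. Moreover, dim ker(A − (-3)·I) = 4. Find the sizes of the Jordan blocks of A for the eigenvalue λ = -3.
Block sizes for λ = -3: [2, 1, 1, 1]

Step 1 — from the characteristic polynomial, algebraic multiplicity of λ = -3 is 5. From dim ker(A − (-3)·I) = 4, there are exactly 4 Jordan blocks for λ = -3.
Step 2 — from the minimal polynomial, the factor (x + 3)^2 tells us the largest block for λ = -3 has size 2.
Step 3 — with total size 5, 4 blocks, and largest block 2, the block sizes (in nonincreasing order) are [2, 1, 1, 1].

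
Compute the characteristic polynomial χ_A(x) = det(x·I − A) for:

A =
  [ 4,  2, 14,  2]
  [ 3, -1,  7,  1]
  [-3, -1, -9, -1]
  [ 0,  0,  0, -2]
x^4 + 8*x^3 + 24*x^2 + 32*x + 16

Expanding det(x·I − A) (e.g. by cofactor expansion or by noting that A is similar to its Jordan form J, which has the same characteristic polynomial as A) gives
  χ_A(x) = x^4 + 8*x^3 + 24*x^2 + 32*x + 16
which factors as (x + 2)^4. The eigenvalues (with algebraic multiplicities) are λ = -2 with multiplicity 4.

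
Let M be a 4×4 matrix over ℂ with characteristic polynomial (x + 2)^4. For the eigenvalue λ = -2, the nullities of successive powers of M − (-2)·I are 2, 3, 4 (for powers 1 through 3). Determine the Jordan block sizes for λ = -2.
Block sizes for λ = -2: [3, 1]

From the dimensions of kernels of powers, the number of Jordan blocks of size at least j is d_j − d_{j−1} where d_j = dim ker(N^j) (with d_0 = 0). Computing the differences gives [2, 1, 1].
The number of blocks of size exactly k is (#blocks of size ≥ k) − (#blocks of size ≥ k + 1), so the partition is: 1 block(s) of size 1, 1 block(s) of size 3.
In nonincreasing order the block sizes are [3, 1].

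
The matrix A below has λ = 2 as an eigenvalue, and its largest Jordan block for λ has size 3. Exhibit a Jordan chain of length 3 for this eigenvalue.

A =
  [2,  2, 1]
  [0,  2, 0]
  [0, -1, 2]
A Jordan chain for λ = 2 of length 3:
v_1 = (-1, 0, 0)ᵀ
v_2 = (2, 0, -1)ᵀ
v_3 = (0, 1, 0)ᵀ

Let N = A − (2)·I. We want v_3 with N^3 v_3 = 0 but N^2 v_3 ≠ 0; then v_{j-1} := N · v_j for j = 3, …, 2.

Pick v_3 = (0, 1, 0)ᵀ.
Then v_2 = N · v_3 = (2, 0, -1)ᵀ.
Then v_1 = N · v_2 = (-1, 0, 0)ᵀ.

Sanity check: (A − (2)·I) v_1 = (0, 0, 0)ᵀ = 0. ✓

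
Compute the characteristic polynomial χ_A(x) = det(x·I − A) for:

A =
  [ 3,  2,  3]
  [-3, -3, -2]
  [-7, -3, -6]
x^3 + 6*x^2 + 12*x + 8

Expanding det(x·I − A) (e.g. by cofactor expansion or by noting that A is similar to its Jordan form J, which has the same characteristic polynomial as A) gives
  χ_A(x) = x^3 + 6*x^2 + 12*x + 8
which factors as (x + 2)^3. The eigenvalues (with algebraic multiplicities) are λ = -2 with multiplicity 3.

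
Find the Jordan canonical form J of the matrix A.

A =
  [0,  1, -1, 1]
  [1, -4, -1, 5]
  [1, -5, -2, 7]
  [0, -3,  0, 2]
J_3(-1) ⊕ J_1(-1)

The characteristic polynomial is
  det(x·I − A) = x^4 + 4*x^3 + 6*x^2 + 4*x + 1 = (x + 1)^4

Eigenvalues and multiplicities (the geometric multiplicity of λ is n − rank(A − λI), which equals the number of Jordan blocks for λ):
  λ = -1: algebraic multiplicity = 4, geometric multiplicity = 2

Determining the block sizes for each eigenvalue:
  λ = -1: with am = 4 and gm = 2, the partition is not yet determined (e.g. several partitions of 4 into 2 parts exist). Let N = A − (-1)·I. Computing rank(N^1) = 2, rank(N^2) = 1, rank(N^3) = 0; the number of blocks of size ≥ j is rank(N^{j−1}) − rank(N^j), giving [2, 1, 1]. So we have 1 block(s) of size 3, 1 block(s) of size 1 → block sizes [3, 1]

Assembling the blocks gives a Jordan form
J =
  [-1,  1,  0,  0]
  [ 0, -1,  1,  0]
  [ 0,  0, -1,  0]
  [ 0,  0,  0, -1]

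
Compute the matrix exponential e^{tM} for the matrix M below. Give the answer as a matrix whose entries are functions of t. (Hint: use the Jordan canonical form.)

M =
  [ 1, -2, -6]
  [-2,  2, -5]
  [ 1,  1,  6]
e^{tM} =
  [t^2*exp(3*t) - 2*t*exp(3*t) + exp(3*t), -2*t*exp(3*t), 2*t^2*exp(3*t) - 6*t*exp(3*t)]
  [t^2*exp(3*t)/2 - 2*t*exp(3*t), -t*exp(3*t) + exp(3*t), t^2*exp(3*t) - 5*t*exp(3*t)]
  [-t^2*exp(3*t)/2 + t*exp(3*t), t*exp(3*t), -t^2*exp(3*t) + 3*t*exp(3*t) + exp(3*t)]

Strategy: write M = P · J · P⁻¹ where J is a Jordan canonical form, so e^{tM} = P · e^{tJ} · P⁻¹, and e^{tJ} can be computed block-by-block.

M has Jordan form
J =
  [3, 1, 0]
  [0, 3, 1]
  [0, 0, 3]
(up to reordering of blocks).

Per-block formulas:
  For a 3×3 Jordan block J_3(3): exp(t · J_3(3)) = e^(3t)·(I + t·N + (t^2/2)·N^2), where N is the 3×3 nilpotent shift.

After assembling e^{tJ} and conjugating by P, we get:

e^{tM} =
  [t^2*exp(3*t) - 2*t*exp(3*t) + exp(3*t), -2*t*exp(3*t), 2*t^2*exp(3*t) - 6*t*exp(3*t)]
  [t^2*exp(3*t)/2 - 2*t*exp(3*t), -t*exp(3*t) + exp(3*t), t^2*exp(3*t) - 5*t*exp(3*t)]
  [-t^2*exp(3*t)/2 + t*exp(3*t), t*exp(3*t), -t^2*exp(3*t) + 3*t*exp(3*t) + exp(3*t)]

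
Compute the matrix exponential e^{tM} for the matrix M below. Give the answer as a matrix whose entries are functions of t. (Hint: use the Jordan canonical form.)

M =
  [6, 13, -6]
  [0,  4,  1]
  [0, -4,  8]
e^{tM} =
  [exp(6*t), -t^2*exp(6*t) + 13*t*exp(6*t), t^2*exp(6*t)/2 - 6*t*exp(6*t)]
  [0, -2*t*exp(6*t) + exp(6*t), t*exp(6*t)]
  [0, -4*t*exp(6*t), 2*t*exp(6*t) + exp(6*t)]

Strategy: write M = P · J · P⁻¹ where J is a Jordan canonical form, so e^{tM} = P · e^{tJ} · P⁻¹, and e^{tJ} can be computed block-by-block.

M has Jordan form
J =
  [6, 1, 0]
  [0, 6, 1]
  [0, 0, 6]
(up to reordering of blocks).

Per-block formulas:
  For a 3×3 Jordan block J_3(6): exp(t · J_3(6)) = e^(6t)·(I + t·N + (t^2/2)·N^2), where N is the 3×3 nilpotent shift.

After assembling e^{tJ} and conjugating by P, we get:

e^{tM} =
  [exp(6*t), -t^2*exp(6*t) + 13*t*exp(6*t), t^2*exp(6*t)/2 - 6*t*exp(6*t)]
  [0, -2*t*exp(6*t) + exp(6*t), t*exp(6*t)]
  [0, -4*t*exp(6*t), 2*t*exp(6*t) + exp(6*t)]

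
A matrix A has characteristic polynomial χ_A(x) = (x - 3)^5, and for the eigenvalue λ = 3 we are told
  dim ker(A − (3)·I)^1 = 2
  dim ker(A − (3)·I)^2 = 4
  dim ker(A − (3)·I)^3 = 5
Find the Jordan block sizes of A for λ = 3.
Block sizes for λ = 3: [3, 2]

From the dimensions of kernels of powers, the number of Jordan blocks of size at least j is d_j − d_{j−1} where d_j = dim ker(N^j) (with d_0 = 0). Computing the differences gives [2, 2, 1].
The number of blocks of size exactly k is (#blocks of size ≥ k) − (#blocks of size ≥ k + 1), so the partition is: 1 block(s) of size 2, 1 block(s) of size 3.
In nonincreasing order the block sizes are [3, 2].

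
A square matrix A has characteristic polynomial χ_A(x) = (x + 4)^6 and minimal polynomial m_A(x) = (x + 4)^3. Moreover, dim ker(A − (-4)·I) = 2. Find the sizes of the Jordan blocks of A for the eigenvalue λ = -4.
Block sizes for λ = -4: [3, 3]

Step 1 — from the characteristic polynomial, algebraic multiplicity of λ = -4 is 6. From dim ker(A − (-4)·I) = 2, there are exactly 2 Jordan blocks for λ = -4.
Step 2 — from the minimal polynomial, the factor (x + 4)^3 tells us the largest block for λ = -4 has size 3.
Step 3 — with total size 6, 2 blocks, and largest block 3, the block sizes (in nonincreasing order) are [3, 3].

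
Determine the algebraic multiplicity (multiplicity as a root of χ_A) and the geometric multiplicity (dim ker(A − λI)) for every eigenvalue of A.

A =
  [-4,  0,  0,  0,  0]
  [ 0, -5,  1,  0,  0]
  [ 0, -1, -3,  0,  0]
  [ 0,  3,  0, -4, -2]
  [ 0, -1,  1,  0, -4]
λ = -4: alg = 5, geom = 3

Step 1 — factor the characteristic polynomial to read off the algebraic multiplicities:
  χ_A(x) = (x + 4)^5

Step 2 — compute geometric multiplicities via the rank-nullity identity g(λ) = n − rank(A − λI):
  rank(A − (-4)·I) = 2, so dim ker(A − (-4)·I) = n − 2 = 3

Summary:
  λ = -4: algebraic multiplicity = 5, geometric multiplicity = 3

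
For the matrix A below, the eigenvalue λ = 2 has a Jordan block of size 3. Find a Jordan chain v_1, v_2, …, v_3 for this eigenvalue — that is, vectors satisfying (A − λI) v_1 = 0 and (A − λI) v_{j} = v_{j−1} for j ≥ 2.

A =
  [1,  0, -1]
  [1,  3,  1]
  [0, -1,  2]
A Jordan chain for λ = 2 of length 3:
v_1 = (1, 0, -1)ᵀ
v_2 = (-1, 1, 0)ᵀ
v_3 = (1, 0, 0)ᵀ

Let N = A − (2)·I. We want v_3 with N^3 v_3 = 0 but N^2 v_3 ≠ 0; then v_{j-1} := N · v_j for j = 3, …, 2.

Pick v_3 = (1, 0, 0)ᵀ.
Then v_2 = N · v_3 = (-1, 1, 0)ᵀ.
Then v_1 = N · v_2 = (1, 0, -1)ᵀ.

Sanity check: (A − (2)·I) v_1 = (0, 0, 0)ᵀ = 0. ✓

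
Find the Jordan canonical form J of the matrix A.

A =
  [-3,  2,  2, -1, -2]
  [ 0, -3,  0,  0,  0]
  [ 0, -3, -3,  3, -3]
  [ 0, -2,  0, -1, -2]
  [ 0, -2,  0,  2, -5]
J_2(-3) ⊕ J_2(-3) ⊕ J_1(-3)

The characteristic polynomial is
  det(x·I − A) = x^5 + 15*x^4 + 90*x^3 + 270*x^2 + 405*x + 243 = (x + 3)^5

Eigenvalues and multiplicities (the geometric multiplicity of λ is n − rank(A − λI), which equals the number of Jordan blocks for λ):
  λ = -3: algebraic multiplicity = 5, geometric multiplicity = 3

Determining the block sizes for each eigenvalue:
  λ = -3: with am = 5 and gm = 3, the partition is not yet determined (e.g. several partitions of 5 into 3 parts exist). Let N = A − (-3)·I. Computing rank(N^1) = 2, rank(N^2) = 0; the number of blocks of size ≥ j is rank(N^{j−1}) − rank(N^j), giving [3, 2]. So we have 2 block(s) of size 2, 1 block(s) of size 1 → block sizes [2, 2, 1]

Assembling the blocks gives a Jordan form
J =
  [-3,  1,  0,  0,  0]
  [ 0, -3,  0,  0,  0]
  [ 0,  0, -3,  1,  0]
  [ 0,  0,  0, -3,  0]
  [ 0,  0,  0,  0, -3]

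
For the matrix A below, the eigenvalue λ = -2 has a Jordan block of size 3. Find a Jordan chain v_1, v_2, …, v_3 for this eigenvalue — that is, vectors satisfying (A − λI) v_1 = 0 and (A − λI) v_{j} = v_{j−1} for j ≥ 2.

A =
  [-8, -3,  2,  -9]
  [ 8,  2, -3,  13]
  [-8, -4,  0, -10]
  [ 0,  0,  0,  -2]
A Jordan chain for λ = -2 of length 3:
v_1 = (-4, 8, 0, 0)ᵀ
v_2 = (-6, 8, -8, 0)ᵀ
v_3 = (1, 0, 0, 0)ᵀ

Let N = A − (-2)·I. We want v_3 with N^3 v_3 = 0 but N^2 v_3 ≠ 0; then v_{j-1} := N · v_j for j = 3, …, 2.

Pick v_3 = (1, 0, 0, 0)ᵀ.
Then v_2 = N · v_3 = (-6, 8, -8, 0)ᵀ.
Then v_1 = N · v_2 = (-4, 8, 0, 0)ᵀ.

Sanity check: (A − (-2)·I) v_1 = (0, 0, 0, 0)ᵀ = 0. ✓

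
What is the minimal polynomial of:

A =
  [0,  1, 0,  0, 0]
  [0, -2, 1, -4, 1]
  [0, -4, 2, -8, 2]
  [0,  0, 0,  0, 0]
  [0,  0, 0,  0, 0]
x^3

The characteristic polynomial is χ_A(x) = x^5, so the eigenvalues are known. The minimal polynomial is
  m_A(x) = Π_λ (x − λ)^{k_λ}
where k_λ is the size of the *largest* Jordan block for λ (equivalently, the smallest k with (A − λI)^k v = 0 for every generalised eigenvector v of λ).

  λ = 0: largest Jordan block has size 3, contributing (x − 0)^3

So m_A(x) = x^3 = x^3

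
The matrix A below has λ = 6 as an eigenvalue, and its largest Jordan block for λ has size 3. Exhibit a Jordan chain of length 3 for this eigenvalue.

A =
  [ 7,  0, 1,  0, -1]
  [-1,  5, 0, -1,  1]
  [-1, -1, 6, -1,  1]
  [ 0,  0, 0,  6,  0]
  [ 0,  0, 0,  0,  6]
A Jordan chain for λ = 6 of length 3:
v_1 = (-1, 1, 1, 0, 0)ᵀ
v_2 = (0, -1, -1, 0, 0)ᵀ
v_3 = (0, 1, 0, 0, 0)ᵀ

Let N = A − (6)·I. We want v_3 with N^3 v_3 = 0 but N^2 v_3 ≠ 0; then v_{j-1} := N · v_j for j = 3, …, 2.

Pick v_3 = (0, 1, 0, 0, 0)ᵀ.
Then v_2 = N · v_3 = (0, -1, -1, 0, 0)ᵀ.
Then v_1 = N · v_2 = (-1, 1, 1, 0, 0)ᵀ.

Sanity check: (A − (6)·I) v_1 = (0, 0, 0, 0, 0)ᵀ = 0. ✓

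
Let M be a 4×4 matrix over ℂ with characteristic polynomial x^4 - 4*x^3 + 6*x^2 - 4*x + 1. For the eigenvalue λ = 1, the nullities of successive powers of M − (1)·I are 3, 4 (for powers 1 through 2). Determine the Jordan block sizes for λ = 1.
Block sizes for λ = 1: [2, 1, 1]

From the dimensions of kernels of powers, the number of Jordan blocks of size at least j is d_j − d_{j−1} where d_j = dim ker(N^j) (with d_0 = 0). Computing the differences gives [3, 1].
The number of blocks of size exactly k is (#blocks of size ≥ k) − (#blocks of size ≥ k + 1), so the partition is: 2 block(s) of size 1, 1 block(s) of size 2.
In nonincreasing order the block sizes are [2, 1, 1].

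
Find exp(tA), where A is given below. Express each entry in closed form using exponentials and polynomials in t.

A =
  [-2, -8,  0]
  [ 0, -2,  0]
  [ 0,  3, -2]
e^{tA} =
  [exp(-2*t), -8*t*exp(-2*t), 0]
  [0, exp(-2*t), 0]
  [0, 3*t*exp(-2*t), exp(-2*t)]

Strategy: write A = P · J · P⁻¹ where J is a Jordan canonical form, so e^{tA} = P · e^{tJ} · P⁻¹, and e^{tJ} can be computed block-by-block.

A has Jordan form
J =
  [-2,  1,  0]
  [ 0, -2,  0]
  [ 0,  0, -2]
(up to reordering of blocks).

Per-block formulas:
  For a 2×2 Jordan block J_2(-2): exp(t · J_2(-2)) = e^(-2t)·(I + t·N), where N is the 2×2 nilpotent shift.
  For a 1×1 block at λ = -2: exp(t · [-2]) = [e^(-2t)].

After assembling e^{tJ} and conjugating by P, we get:

e^{tA} =
  [exp(-2*t), -8*t*exp(-2*t), 0]
  [0, exp(-2*t), 0]
  [0, 3*t*exp(-2*t), exp(-2*t)]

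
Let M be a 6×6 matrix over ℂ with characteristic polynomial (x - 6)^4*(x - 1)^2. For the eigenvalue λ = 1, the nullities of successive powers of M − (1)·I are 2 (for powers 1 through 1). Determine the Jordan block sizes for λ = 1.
Block sizes for λ = 1: [1, 1]

From the dimensions of kernels of powers, the number of Jordan blocks of size at least j is d_j − d_{j−1} where d_j = dim ker(N^j) (with d_0 = 0). Computing the differences gives [2].
The number of blocks of size exactly k is (#blocks of size ≥ k) − (#blocks of size ≥ k + 1), so the partition is: 2 block(s) of size 1.
In nonincreasing order the block sizes are [1, 1].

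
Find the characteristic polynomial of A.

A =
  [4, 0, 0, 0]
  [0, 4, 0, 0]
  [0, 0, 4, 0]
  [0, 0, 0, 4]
x^4 - 16*x^3 + 96*x^2 - 256*x + 256

Expanding det(x·I − A) (e.g. by cofactor expansion or by noting that A is similar to its Jordan form J, which has the same characteristic polynomial as A) gives
  χ_A(x) = x^4 - 16*x^3 + 96*x^2 - 256*x + 256
which factors as (x - 4)^4. The eigenvalues (with algebraic multiplicities) are λ = 4 with multiplicity 4.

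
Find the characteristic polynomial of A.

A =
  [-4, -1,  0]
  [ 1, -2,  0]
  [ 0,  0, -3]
x^3 + 9*x^2 + 27*x + 27

Expanding det(x·I − A) (e.g. by cofactor expansion or by noting that A is similar to its Jordan form J, which has the same characteristic polynomial as A) gives
  χ_A(x) = x^3 + 9*x^2 + 27*x + 27
which factors as (x + 3)^3. The eigenvalues (with algebraic multiplicities) are λ = -3 with multiplicity 3.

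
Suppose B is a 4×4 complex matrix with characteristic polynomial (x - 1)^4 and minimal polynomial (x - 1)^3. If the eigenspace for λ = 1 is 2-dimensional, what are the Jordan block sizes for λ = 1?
Block sizes for λ = 1: [3, 1]

Step 1 — from the characteristic polynomial, algebraic multiplicity of λ = 1 is 4. From dim ker(B − (1)·I) = 2, there are exactly 2 Jordan blocks for λ = 1.
Step 2 — from the minimal polynomial, the factor (x − 1)^3 tells us the largest block for λ = 1 has size 3.
Step 3 — with total size 4, 2 blocks, and largest block 3, the block sizes (in nonincreasing order) are [3, 1].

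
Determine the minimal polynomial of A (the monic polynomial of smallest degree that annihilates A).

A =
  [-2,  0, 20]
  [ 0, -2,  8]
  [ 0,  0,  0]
x^2 + 2*x

The characteristic polynomial is χ_A(x) = x*(x + 2)^2, so the eigenvalues are known. The minimal polynomial is
  m_A(x) = Π_λ (x − λ)^{k_λ}
where k_λ is the size of the *largest* Jordan block for λ (equivalently, the smallest k with (A − λI)^k v = 0 for every generalised eigenvector v of λ).

  λ = -2: largest Jordan block has size 1, contributing (x + 2)
  λ = 0: largest Jordan block has size 1, contributing (x − 0)

So m_A(x) = x*(x + 2) = x^2 + 2*x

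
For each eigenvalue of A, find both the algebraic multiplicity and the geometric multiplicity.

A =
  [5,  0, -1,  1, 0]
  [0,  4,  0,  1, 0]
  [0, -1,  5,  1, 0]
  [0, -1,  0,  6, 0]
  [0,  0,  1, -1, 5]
λ = 5: alg = 5, geom = 3

Step 1 — factor the characteristic polynomial to read off the algebraic multiplicities:
  χ_A(x) = (x - 5)^5

Step 2 — compute geometric multiplicities via the rank-nullity identity g(λ) = n − rank(A − λI):
  rank(A − (5)·I) = 2, so dim ker(A − (5)·I) = n − 2 = 3

Summary:
  λ = 5: algebraic multiplicity = 5, geometric multiplicity = 3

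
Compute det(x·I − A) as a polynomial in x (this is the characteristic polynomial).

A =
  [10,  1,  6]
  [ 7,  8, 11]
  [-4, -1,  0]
x^3 - 18*x^2 + 108*x - 216

Expanding det(x·I − A) (e.g. by cofactor expansion or by noting that A is similar to its Jordan form J, which has the same characteristic polynomial as A) gives
  χ_A(x) = x^3 - 18*x^2 + 108*x - 216
which factors as (x - 6)^3. The eigenvalues (with algebraic multiplicities) are λ = 6 with multiplicity 3.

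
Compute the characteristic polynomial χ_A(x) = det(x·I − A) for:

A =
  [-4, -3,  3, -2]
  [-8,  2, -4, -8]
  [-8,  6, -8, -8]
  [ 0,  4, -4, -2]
x^4 + 12*x^3 + 52*x^2 + 96*x + 64

Expanding det(x·I − A) (e.g. by cofactor expansion or by noting that A is similar to its Jordan form J, which has the same characteristic polynomial as A) gives
  χ_A(x) = x^4 + 12*x^3 + 52*x^2 + 96*x + 64
which factors as (x + 2)^2*(x + 4)^2. The eigenvalues (with algebraic multiplicities) are λ = -4 with multiplicity 2, λ = -2 with multiplicity 2.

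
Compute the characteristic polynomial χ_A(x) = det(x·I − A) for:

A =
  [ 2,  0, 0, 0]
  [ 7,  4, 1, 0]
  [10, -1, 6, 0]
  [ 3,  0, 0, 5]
x^4 - 17*x^3 + 105*x^2 - 275*x + 250

Expanding det(x·I − A) (e.g. by cofactor expansion or by noting that A is similar to its Jordan form J, which has the same characteristic polynomial as A) gives
  χ_A(x) = x^4 - 17*x^3 + 105*x^2 - 275*x + 250
which factors as (x - 5)^3*(x - 2). The eigenvalues (with algebraic multiplicities) are λ = 2 with multiplicity 1, λ = 5 with multiplicity 3.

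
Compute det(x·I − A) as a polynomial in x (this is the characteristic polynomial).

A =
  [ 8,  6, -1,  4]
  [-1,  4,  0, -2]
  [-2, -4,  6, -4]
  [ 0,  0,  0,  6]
x^4 - 24*x^3 + 216*x^2 - 864*x + 1296

Expanding det(x·I − A) (e.g. by cofactor expansion or by noting that A is similar to its Jordan form J, which has the same characteristic polynomial as A) gives
  χ_A(x) = x^4 - 24*x^3 + 216*x^2 - 864*x + 1296
which factors as (x - 6)^4. The eigenvalues (with algebraic multiplicities) are λ = 6 with multiplicity 4.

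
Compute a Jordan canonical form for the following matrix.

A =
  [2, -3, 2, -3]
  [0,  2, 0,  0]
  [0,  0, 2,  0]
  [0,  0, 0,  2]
J_2(2) ⊕ J_1(2) ⊕ J_1(2)

The characteristic polynomial is
  det(x·I − A) = x^4 - 8*x^3 + 24*x^2 - 32*x + 16 = (x - 2)^4

Eigenvalues and multiplicities (the geometric multiplicity of λ is n − rank(A − λI), which equals the number of Jordan blocks for λ):
  λ = 2: algebraic multiplicity = 4, geometric multiplicity = 3

Determining the block sizes for each eigenvalue:
  λ = 2: 3 blocks summing to 4 forces exactly one block of size 2 and the rest size 1 → block sizes [2, 1, 1]

Assembling the blocks gives a Jordan form
J =
  [2, 1, 0, 0]
  [0, 2, 0, 0]
  [0, 0, 2, 0]
  [0, 0, 0, 2]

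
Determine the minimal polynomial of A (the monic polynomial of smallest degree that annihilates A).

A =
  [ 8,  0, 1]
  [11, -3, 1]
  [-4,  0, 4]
x^3 - 9*x^2 + 108

The characteristic polynomial is χ_A(x) = (x - 6)^2*(x + 3), so the eigenvalues are known. The minimal polynomial is
  m_A(x) = Π_λ (x − λ)^{k_λ}
where k_λ is the size of the *largest* Jordan block for λ (equivalently, the smallest k with (A − λI)^k v = 0 for every generalised eigenvector v of λ).

  λ = -3: largest Jordan block has size 1, contributing (x + 3)
  λ = 6: largest Jordan block has size 2, contributing (x − 6)^2

So m_A(x) = (x - 6)^2*(x + 3) = x^3 - 9*x^2 + 108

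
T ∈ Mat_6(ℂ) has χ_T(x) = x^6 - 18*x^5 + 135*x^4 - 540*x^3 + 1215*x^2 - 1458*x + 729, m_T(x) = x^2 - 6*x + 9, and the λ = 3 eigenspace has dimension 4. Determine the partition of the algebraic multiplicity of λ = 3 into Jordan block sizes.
Block sizes for λ = 3: [2, 2, 1, 1]

Step 1 — from the characteristic polynomial, algebraic multiplicity of λ = 3 is 6. From dim ker(T − (3)·I) = 4, there are exactly 4 Jordan blocks for λ = 3.
Step 2 — from the minimal polynomial, the factor (x − 3)^2 tells us the largest block for λ = 3 has size 2.
Step 3 — with total size 6, 4 blocks, and largest block 2, the block sizes (in nonincreasing order) are [2, 2, 1, 1].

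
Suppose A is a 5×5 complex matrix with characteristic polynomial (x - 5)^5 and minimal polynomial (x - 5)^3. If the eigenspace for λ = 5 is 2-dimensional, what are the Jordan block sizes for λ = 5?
Block sizes for λ = 5: [3, 2]

Step 1 — from the characteristic polynomial, algebraic multiplicity of λ = 5 is 5. From dim ker(A − (5)·I) = 2, there are exactly 2 Jordan blocks for λ = 5.
Step 2 — from the minimal polynomial, the factor (x − 5)^3 tells us the largest block for λ = 5 has size 3.
Step 3 — with total size 5, 2 blocks, and largest block 3, the block sizes (in nonincreasing order) are [3, 2].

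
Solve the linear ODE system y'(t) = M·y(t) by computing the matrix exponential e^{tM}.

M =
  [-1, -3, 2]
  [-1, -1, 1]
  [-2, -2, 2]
e^{tM} =
  [1 - t, t^2 - 3*t, -t^2/2 + 2*t]
  [-t, t^2 - t + 1, -t^2/2 + t]
  [-2*t, 2*t^2 - 2*t, -t^2 + 2*t + 1]

Strategy: write M = P · J · P⁻¹ where J is a Jordan canonical form, so e^{tM} = P · e^{tJ} · P⁻¹, and e^{tJ} can be computed block-by-block.

M has Jordan form
J =
  [0, 1, 0]
  [0, 0, 1]
  [0, 0, 0]
(up to reordering of blocks).

Per-block formulas:
  For a 3×3 Jordan block J_3(0): exp(t · J_3(0)) = e^(0t)·(I + t·N + (t^2/2)·N^2), where N is the 3×3 nilpotent shift.

After assembling e^{tJ} and conjugating by P, we get:

e^{tM} =
  [1 - t, t^2 - 3*t, -t^2/2 + 2*t]
  [-t, t^2 - t + 1, -t^2/2 + t]
  [-2*t, 2*t^2 - 2*t, -t^2 + 2*t + 1]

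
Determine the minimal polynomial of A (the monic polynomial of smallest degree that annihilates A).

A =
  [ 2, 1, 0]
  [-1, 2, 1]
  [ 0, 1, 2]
x^3 - 6*x^2 + 12*x - 8

The characteristic polynomial is χ_A(x) = (x - 2)^3, so the eigenvalues are known. The minimal polynomial is
  m_A(x) = Π_λ (x − λ)^{k_λ}
where k_λ is the size of the *largest* Jordan block for λ (equivalently, the smallest k with (A − λI)^k v = 0 for every generalised eigenvector v of λ).

  λ = 2: largest Jordan block has size 3, contributing (x − 2)^3

So m_A(x) = (x - 2)^3 = x^3 - 6*x^2 + 12*x - 8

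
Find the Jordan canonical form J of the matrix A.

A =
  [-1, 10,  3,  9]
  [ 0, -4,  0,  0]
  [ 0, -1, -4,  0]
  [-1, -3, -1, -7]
J_2(-4) ⊕ J_2(-4)

The characteristic polynomial is
  det(x·I − A) = x^4 + 16*x^3 + 96*x^2 + 256*x + 256 = (x + 4)^4

Eigenvalues and multiplicities (the geometric multiplicity of λ is n − rank(A − λI), which equals the number of Jordan blocks for λ):
  λ = -4: algebraic multiplicity = 4, geometric multiplicity = 2

Determining the block sizes for each eigenvalue:
  λ = -4: with am = 4 and gm = 2, the partition is not yet determined (e.g. several partitions of 4 into 2 parts exist). Let N = A − (-4)·I. Computing rank(N^1) = 2, rank(N^2) = 0; the number of blocks of size ≥ j is rank(N^{j−1}) − rank(N^j), giving [2, 2]. So we have 2 block(s) of size 2 → block sizes [2, 2]

Assembling the blocks gives a Jordan form
J =
  [-4,  1,  0,  0]
  [ 0, -4,  0,  0]
  [ 0,  0, -4,  1]
  [ 0,  0,  0, -4]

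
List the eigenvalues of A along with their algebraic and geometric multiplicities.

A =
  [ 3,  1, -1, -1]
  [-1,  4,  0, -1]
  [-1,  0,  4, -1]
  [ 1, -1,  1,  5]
λ = 4: alg = 4, geom = 2

Step 1 — factor the characteristic polynomial to read off the algebraic multiplicities:
  χ_A(x) = (x - 4)^4

Step 2 — compute geometric multiplicities via the rank-nullity identity g(λ) = n − rank(A − λI):
  rank(A − (4)·I) = 2, so dim ker(A − (4)·I) = n − 2 = 2

Summary:
  λ = 4: algebraic multiplicity = 4, geometric multiplicity = 2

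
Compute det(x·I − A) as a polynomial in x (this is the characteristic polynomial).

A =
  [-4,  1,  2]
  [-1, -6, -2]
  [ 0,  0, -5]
x^3 + 15*x^2 + 75*x + 125

Expanding det(x·I − A) (e.g. by cofactor expansion or by noting that A is similar to its Jordan form J, which has the same characteristic polynomial as A) gives
  χ_A(x) = x^3 + 15*x^2 + 75*x + 125
which factors as (x + 5)^3. The eigenvalues (with algebraic multiplicities) are λ = -5 with multiplicity 3.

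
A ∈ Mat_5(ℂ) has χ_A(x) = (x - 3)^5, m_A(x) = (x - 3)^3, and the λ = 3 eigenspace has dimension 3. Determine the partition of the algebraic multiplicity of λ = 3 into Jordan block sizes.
Block sizes for λ = 3: [3, 1, 1]

Step 1 — from the characteristic polynomial, algebraic multiplicity of λ = 3 is 5. From dim ker(A − (3)·I) = 3, there are exactly 3 Jordan blocks for λ = 3.
Step 2 — from the minimal polynomial, the factor (x − 3)^3 tells us the largest block for λ = 3 has size 3.
Step 3 — with total size 5, 3 blocks, and largest block 3, the block sizes (in nonincreasing order) are [3, 1, 1].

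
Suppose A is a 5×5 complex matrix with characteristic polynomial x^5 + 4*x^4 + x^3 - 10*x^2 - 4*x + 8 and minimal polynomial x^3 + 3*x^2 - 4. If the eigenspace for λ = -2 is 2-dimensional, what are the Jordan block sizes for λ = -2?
Block sizes for λ = -2: [2, 1]

Step 1 — from the characteristic polynomial, algebraic multiplicity of λ = -2 is 3. From dim ker(A − (-2)·I) = 2, there are exactly 2 Jordan blocks for λ = -2.
Step 2 — from the minimal polynomial, the factor (x + 2)^2 tells us the largest block for λ = -2 has size 2.
Step 3 — with total size 3, 2 blocks, and largest block 2, the block sizes (in nonincreasing order) are [2, 1].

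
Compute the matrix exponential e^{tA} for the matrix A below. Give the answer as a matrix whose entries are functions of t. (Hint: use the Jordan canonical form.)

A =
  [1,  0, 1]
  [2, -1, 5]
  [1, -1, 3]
e^{tA} =
  [t^2*exp(t)/2 + exp(t), -t^2*exp(t)/2, t^2*exp(t) + t*exp(t)]
  [t^2*exp(t)/2 + 2*t*exp(t), -t^2*exp(t)/2 - 2*t*exp(t) + exp(t), t^2*exp(t) + 5*t*exp(t)]
  [t*exp(t), -t*exp(t), 2*t*exp(t) + exp(t)]

Strategy: write A = P · J · P⁻¹ where J is a Jordan canonical form, so e^{tA} = P · e^{tJ} · P⁻¹, and e^{tJ} can be computed block-by-block.

A has Jordan form
J =
  [1, 1, 0]
  [0, 1, 1]
  [0, 0, 1]
(up to reordering of blocks).

Per-block formulas:
  For a 3×3 Jordan block J_3(1): exp(t · J_3(1)) = e^(1t)·(I + t·N + (t^2/2)·N^2), where N is the 3×3 nilpotent shift.

After assembling e^{tJ} and conjugating by P, we get:

e^{tA} =
  [t^2*exp(t)/2 + exp(t), -t^2*exp(t)/2, t^2*exp(t) + t*exp(t)]
  [t^2*exp(t)/2 + 2*t*exp(t), -t^2*exp(t)/2 - 2*t*exp(t) + exp(t), t^2*exp(t) + 5*t*exp(t)]
  [t*exp(t), -t*exp(t), 2*t*exp(t) + exp(t)]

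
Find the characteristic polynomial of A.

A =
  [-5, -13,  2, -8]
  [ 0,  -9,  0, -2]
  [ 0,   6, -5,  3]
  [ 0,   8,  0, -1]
x^4 + 20*x^3 + 150*x^2 + 500*x + 625

Expanding det(x·I − A) (e.g. by cofactor expansion or by noting that A is similar to its Jordan form J, which has the same characteristic polynomial as A) gives
  χ_A(x) = x^4 + 20*x^3 + 150*x^2 + 500*x + 625
which factors as (x + 5)^4. The eigenvalues (with algebraic multiplicities) are λ = -5 with multiplicity 4.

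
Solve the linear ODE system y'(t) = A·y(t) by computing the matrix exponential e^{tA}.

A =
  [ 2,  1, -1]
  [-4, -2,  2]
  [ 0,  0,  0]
e^{tA} =
  [2*t + 1, t, -t]
  [-4*t, 1 - 2*t, 2*t]
  [0, 0, 1]

Strategy: write A = P · J · P⁻¹ where J is a Jordan canonical form, so e^{tA} = P · e^{tJ} · P⁻¹, and e^{tJ} can be computed block-by-block.

A has Jordan form
J =
  [0, 1, 0]
  [0, 0, 0]
  [0, 0, 0]
(up to reordering of blocks).

Per-block formulas:
  For a 1×1 block at λ = 0: exp(t · [0]) = [e^(0t)].
  For a 2×2 Jordan block J_2(0): exp(t · J_2(0)) = e^(0t)·(I + t·N), where N is the 2×2 nilpotent shift.

After assembling e^{tJ} and conjugating by P, we get:

e^{tA} =
  [2*t + 1, t, -t]
  [-4*t, 1 - 2*t, 2*t]
  [0, 0, 1]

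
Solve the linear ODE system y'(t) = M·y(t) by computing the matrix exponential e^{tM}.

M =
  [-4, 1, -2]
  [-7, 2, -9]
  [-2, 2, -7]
e^{tM} =
  [-t^2*exp(-3*t) - t*exp(-3*t) + exp(-3*t), t*exp(-3*t), t^2*exp(-3*t)/2 - 2*t*exp(-3*t)]
  [-5*t^2*exp(-3*t) - 7*t*exp(-3*t), 5*t*exp(-3*t) + exp(-3*t), 5*t^2*exp(-3*t)/2 - 9*t*exp(-3*t)]
  [-2*t^2*exp(-3*t) - 2*t*exp(-3*t), 2*t*exp(-3*t), t^2*exp(-3*t) - 4*t*exp(-3*t) + exp(-3*t)]

Strategy: write M = P · J · P⁻¹ where J is a Jordan canonical form, so e^{tM} = P · e^{tJ} · P⁻¹, and e^{tJ} can be computed block-by-block.

M has Jordan form
J =
  [-3,  1,  0]
  [ 0, -3,  1]
  [ 0,  0, -3]
(up to reordering of blocks).

Per-block formulas:
  For a 3×3 Jordan block J_3(-3): exp(t · J_3(-3)) = e^(-3t)·(I + t·N + (t^2/2)·N^2), where N is the 3×3 nilpotent shift.

After assembling e^{tJ} and conjugating by P, we get:

e^{tM} =
  [-t^2*exp(-3*t) - t*exp(-3*t) + exp(-3*t), t*exp(-3*t), t^2*exp(-3*t)/2 - 2*t*exp(-3*t)]
  [-5*t^2*exp(-3*t) - 7*t*exp(-3*t), 5*t*exp(-3*t) + exp(-3*t), 5*t^2*exp(-3*t)/2 - 9*t*exp(-3*t)]
  [-2*t^2*exp(-3*t) - 2*t*exp(-3*t), 2*t*exp(-3*t), t^2*exp(-3*t) - 4*t*exp(-3*t) + exp(-3*t)]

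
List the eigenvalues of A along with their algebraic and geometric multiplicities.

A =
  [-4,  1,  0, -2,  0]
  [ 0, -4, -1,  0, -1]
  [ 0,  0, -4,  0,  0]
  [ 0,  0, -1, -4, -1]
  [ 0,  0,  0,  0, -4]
λ = -4: alg = 5, geom = 3

Step 1 — factor the characteristic polynomial to read off the algebraic multiplicities:
  χ_A(x) = (x + 4)^5

Step 2 — compute geometric multiplicities via the rank-nullity identity g(λ) = n − rank(A − λI):
  rank(A − (-4)·I) = 2, so dim ker(A − (-4)·I) = n − 2 = 3

Summary:
  λ = -4: algebraic multiplicity = 5, geometric multiplicity = 3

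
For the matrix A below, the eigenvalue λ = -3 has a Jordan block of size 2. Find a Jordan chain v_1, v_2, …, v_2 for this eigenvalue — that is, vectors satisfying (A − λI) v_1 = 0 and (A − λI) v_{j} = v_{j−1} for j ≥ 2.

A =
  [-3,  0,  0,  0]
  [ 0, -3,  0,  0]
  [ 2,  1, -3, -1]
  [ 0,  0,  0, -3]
A Jordan chain for λ = -3 of length 2:
v_1 = (0, 0, 2, 0)ᵀ
v_2 = (1, 0, 0, 0)ᵀ

Let N = A − (-3)·I. We want v_2 with N^2 v_2 = 0 but N^1 v_2 ≠ 0; then v_{j-1} := N · v_j for j = 2, …, 2.

Pick v_2 = (1, 0, 0, 0)ᵀ.
Then v_1 = N · v_2 = (0, 0, 2, 0)ᵀ.

Sanity check: (A − (-3)·I) v_1 = (0, 0, 0, 0)ᵀ = 0. ✓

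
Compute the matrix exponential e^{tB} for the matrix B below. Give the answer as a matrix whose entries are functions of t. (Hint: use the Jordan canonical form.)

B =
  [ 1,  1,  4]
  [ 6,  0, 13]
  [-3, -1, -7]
e^{tB} =
  [3*t^2*exp(-2*t)/2 + 3*t*exp(-2*t) + exp(-2*t), t^2*exp(-2*t)/2 + t*exp(-2*t), 5*t^2*exp(-2*t)/2 + 4*t*exp(-2*t)]
  [-9*t^2*exp(-2*t)/2 + 6*t*exp(-2*t), -3*t^2*exp(-2*t)/2 + 2*t*exp(-2*t) + exp(-2*t), -15*t^2*exp(-2*t)/2 + 13*t*exp(-2*t)]
  [-3*t*exp(-2*t), -t*exp(-2*t), -5*t*exp(-2*t) + exp(-2*t)]

Strategy: write B = P · J · P⁻¹ where J is a Jordan canonical form, so e^{tB} = P · e^{tJ} · P⁻¹, and e^{tJ} can be computed block-by-block.

B has Jordan form
J =
  [-2,  1,  0]
  [ 0, -2,  1]
  [ 0,  0, -2]
(up to reordering of blocks).

Per-block formulas:
  For a 3×3 Jordan block J_3(-2): exp(t · J_3(-2)) = e^(-2t)·(I + t·N + (t^2/2)·N^2), where N is the 3×3 nilpotent shift.

After assembling e^{tJ} and conjugating by P, we get:

e^{tB} =
  [3*t^2*exp(-2*t)/2 + 3*t*exp(-2*t) + exp(-2*t), t^2*exp(-2*t)/2 + t*exp(-2*t), 5*t^2*exp(-2*t)/2 + 4*t*exp(-2*t)]
  [-9*t^2*exp(-2*t)/2 + 6*t*exp(-2*t), -3*t^2*exp(-2*t)/2 + 2*t*exp(-2*t) + exp(-2*t), -15*t^2*exp(-2*t)/2 + 13*t*exp(-2*t)]
  [-3*t*exp(-2*t), -t*exp(-2*t), -5*t*exp(-2*t) + exp(-2*t)]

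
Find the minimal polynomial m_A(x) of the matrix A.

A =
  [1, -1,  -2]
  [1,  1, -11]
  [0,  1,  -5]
x^3 + 3*x^2 + 3*x + 1

The characteristic polynomial is χ_A(x) = (x + 1)^3, so the eigenvalues are known. The minimal polynomial is
  m_A(x) = Π_λ (x − λ)^{k_λ}
where k_λ is the size of the *largest* Jordan block for λ (equivalently, the smallest k with (A − λI)^k v = 0 for every generalised eigenvector v of λ).

  λ = -1: largest Jordan block has size 3, contributing (x + 1)^3

So m_A(x) = (x + 1)^3 = x^3 + 3*x^2 + 3*x + 1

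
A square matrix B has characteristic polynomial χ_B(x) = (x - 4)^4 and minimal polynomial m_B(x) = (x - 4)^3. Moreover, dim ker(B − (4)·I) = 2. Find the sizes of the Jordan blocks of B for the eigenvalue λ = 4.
Block sizes for λ = 4: [3, 1]

Step 1 — from the characteristic polynomial, algebraic multiplicity of λ = 4 is 4. From dim ker(B − (4)·I) = 2, there are exactly 2 Jordan blocks for λ = 4.
Step 2 — from the minimal polynomial, the factor (x − 4)^3 tells us the largest block for λ = 4 has size 3.
Step 3 — with total size 4, 2 blocks, and largest block 3, the block sizes (in nonincreasing order) are [3, 1].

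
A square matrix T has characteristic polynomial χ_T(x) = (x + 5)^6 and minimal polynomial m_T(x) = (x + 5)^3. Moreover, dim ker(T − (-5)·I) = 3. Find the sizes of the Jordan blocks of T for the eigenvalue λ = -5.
Block sizes for λ = -5: [3, 2, 1]

Step 1 — from the characteristic polynomial, algebraic multiplicity of λ = -5 is 6. From dim ker(T − (-5)·I) = 3, there are exactly 3 Jordan blocks for λ = -5.
Step 2 — from the minimal polynomial, the factor (x + 5)^3 tells us the largest block for λ = -5 has size 3.
Step 3 — with total size 6, 3 blocks, and largest block 3, the block sizes (in nonincreasing order) are [3, 2, 1].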